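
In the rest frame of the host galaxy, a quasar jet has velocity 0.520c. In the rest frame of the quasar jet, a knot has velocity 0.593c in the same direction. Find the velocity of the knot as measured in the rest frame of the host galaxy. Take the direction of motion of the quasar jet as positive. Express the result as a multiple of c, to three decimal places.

With v = 0.520 and u' = 0.593 (in units of c),
u = (u' + v)/(1 + u'v/c²):
u = (0.593 + 0.520) / (1 + 0.593·0.520) = 1.1130/1.3084 = 0.8507

0.851c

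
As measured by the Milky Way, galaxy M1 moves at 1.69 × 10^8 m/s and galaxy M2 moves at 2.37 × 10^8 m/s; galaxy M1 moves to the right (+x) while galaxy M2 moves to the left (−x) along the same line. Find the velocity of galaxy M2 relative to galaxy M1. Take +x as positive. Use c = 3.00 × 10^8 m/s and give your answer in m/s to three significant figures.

-2.81 × 10^8 m/s

β_A = 0.563, β_B = -0.790 (dividing each by c = 3.00 × 10^8 m/s).
Transform to A's frame with the inverse velocity-addition law: u' = (u − v)/(1 − uv/c²), taking u = β_B and v = β_A.
u' = (-0.790 − 0.563) / (1 − (0.563)(-0.790)) = -1.3533/1.4450 = -0.9365.
u' = -0.9365 × 3.00 × 10^8 m/s.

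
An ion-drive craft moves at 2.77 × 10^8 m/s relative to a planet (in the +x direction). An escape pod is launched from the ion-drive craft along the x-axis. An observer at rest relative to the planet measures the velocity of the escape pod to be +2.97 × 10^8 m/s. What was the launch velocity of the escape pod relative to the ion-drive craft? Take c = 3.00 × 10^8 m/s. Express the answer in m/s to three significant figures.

v = 0.923c, u = 0.990c.
Invert the composition law: u' = (u − v)/(1 − uv/c²).
u' = (0.990 − 0.923) / (1 − (0.990)(0.923)) = 0.0667/0.0859 = 0.7761.
u' = 0.7761 × 3.00 × 10^8 m/s.

+2.33 × 10^8 m/s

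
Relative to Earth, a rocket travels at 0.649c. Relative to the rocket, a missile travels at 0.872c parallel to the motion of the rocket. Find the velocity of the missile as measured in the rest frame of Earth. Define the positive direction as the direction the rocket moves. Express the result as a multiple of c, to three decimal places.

0.971c

With v = 0.649 and u' = 0.872 (in units of c),
u = (u' + v)/(1 + u'v/c²):
u = (0.872 + 0.649) / (1 + 0.872·0.649) = 1.5210/1.5659 = 0.9713
(Galilean addition would give +1.521c, exceeding c.)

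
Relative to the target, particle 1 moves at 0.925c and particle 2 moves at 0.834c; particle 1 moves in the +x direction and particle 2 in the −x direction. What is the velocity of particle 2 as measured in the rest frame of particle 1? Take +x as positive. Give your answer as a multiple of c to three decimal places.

β_A = 0.925, β_B = -0.834.
Transform to A's frame with the inverse velocity-addition law: u' = (u − v)/(1 − uv/c²), taking u = β_B and v = β_A.
u' = (-0.834 − 0.925) / (1 − (0.925)(-0.834)) = -1.7590/1.7714 = -0.9930.

-0.993c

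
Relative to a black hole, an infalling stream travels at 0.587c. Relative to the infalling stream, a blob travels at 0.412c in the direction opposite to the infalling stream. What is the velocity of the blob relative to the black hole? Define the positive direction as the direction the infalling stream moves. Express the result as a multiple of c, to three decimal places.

+0.231c

With v = 0.587 and u' = -0.412 (in units of c),
u = (u' + v)/(1 + u'v/c²):
u = (-0.412 + 0.587) / (1 + (-0.412)·0.587) = 0.1750/0.7582 = 0.2308
(Galilean addition would give +0.175c.)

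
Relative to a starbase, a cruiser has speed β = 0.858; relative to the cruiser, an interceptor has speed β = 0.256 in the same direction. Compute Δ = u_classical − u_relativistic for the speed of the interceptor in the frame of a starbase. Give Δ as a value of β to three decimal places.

Galilean: u_cl = 0.256 + 0.858 = 1.1140.
Relativistic: u_rel = (0.256 + 0.858) / (1 + 0.256·0.858) = 1.1140/1.2196 = 0.9134.
Δ = 1.1140 − 0.9134 = 0.2006.
(The classical prediction exceeds c; the relativistic result does not.)

Δ = 0.201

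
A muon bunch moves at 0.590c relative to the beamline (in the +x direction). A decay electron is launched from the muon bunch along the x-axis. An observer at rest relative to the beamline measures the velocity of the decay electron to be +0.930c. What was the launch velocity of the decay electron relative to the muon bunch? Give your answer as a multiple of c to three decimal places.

+0.753c

Invert the composition law: u' = (u − v)/(1 − uv/c²).
u' = (0.930 − 0.590) / (1 − (0.930)(0.590)) = 0.3400/0.4513 = 0.7534.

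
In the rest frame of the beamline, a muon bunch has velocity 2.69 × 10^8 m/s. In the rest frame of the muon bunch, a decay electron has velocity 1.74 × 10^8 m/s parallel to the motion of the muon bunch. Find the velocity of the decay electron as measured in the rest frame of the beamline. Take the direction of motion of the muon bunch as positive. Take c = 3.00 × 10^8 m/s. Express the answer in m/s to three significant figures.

In units of c (dividing by 3.00 × 10^8 m/s): v = 0.897, u' = 0.580.
u = (u' + v)/(1 + u'v/c²):
u = (0.580 + 0.897) / (1 + 0.580·0.897) = 1.4767/1.5201 = 0.9714
Converting back: u = 0.9714 × 3.00 × 10^8 m/s.

2.91 × 10^8 m/s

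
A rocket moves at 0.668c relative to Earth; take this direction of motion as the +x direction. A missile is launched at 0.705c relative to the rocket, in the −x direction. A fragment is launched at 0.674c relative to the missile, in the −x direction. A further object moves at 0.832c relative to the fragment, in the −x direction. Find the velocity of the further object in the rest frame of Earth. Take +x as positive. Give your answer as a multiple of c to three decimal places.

Apply u = (u' + v)/(1 + u'v/c²) successively, working outward toward Earth.
Start: velocity of the rocket relative to Earth = 0.6680c.
Compose with the missile (u' = -0.705 in the rocket frame): u_1 = (-0.705 + 0.668) / (1 + (-0.705)·0.668) = -0.0370/0.5291 = -0.0699.
Compose with the fragment (u' = -0.674 in the missile frame): u_2 = (-0.674 + (-0.070)) / (1 + (-0.674)·(-0.070)) = -0.7439/1.0471 = -0.7104.
Compose with the further object (u' = -0.832 in the fragment frame): u_3 = (-0.832 + (-0.710)) / (1 + (-0.832)·(-0.710)) = -1.5424/1.5911 = -0.9694.

-0.969c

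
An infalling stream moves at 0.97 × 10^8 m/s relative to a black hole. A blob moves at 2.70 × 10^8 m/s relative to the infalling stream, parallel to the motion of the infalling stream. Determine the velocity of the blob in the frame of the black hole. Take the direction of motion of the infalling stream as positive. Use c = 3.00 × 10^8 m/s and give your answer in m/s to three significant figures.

In units of c (dividing by 3.00 × 10^8 m/s): v = 0.323, u' = 0.900.
u = (u' + v)/(1 + u'v/c²):
u = (0.900 + 0.323) / (1 + 0.900·0.323) = 1.2233/1.2910 = 0.9476
(Galilean addition would give +1.223c, exceeding c.)
Converting back: u = 0.9476 × 3.00 × 10^8 m/s.

2.84 × 10^8 m/s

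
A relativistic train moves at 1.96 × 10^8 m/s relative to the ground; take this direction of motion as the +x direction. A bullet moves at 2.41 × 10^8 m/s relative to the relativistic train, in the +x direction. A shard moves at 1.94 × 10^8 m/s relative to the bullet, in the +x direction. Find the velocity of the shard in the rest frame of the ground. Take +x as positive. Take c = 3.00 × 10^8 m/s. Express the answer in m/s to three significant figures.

Apply u = (u' + v)/(1 + u'v/c²) successively, working outward toward the ground.
(Dividing each given speed by c = 3.00 × 10^8 m/s to work in units of c.)
Start: velocity of the relativistic train relative to the ground = 0.6533c.
Compose with the bullet (u' = 0.803 in the relativistic train frame): u_1 = (0.803 + 0.653) / (1 + 0.803·0.653) = 1.4567/1.5248 = 0.9553.
Compose with the shard (u' = 0.647 in the bullet frame): u_2 = (0.647 + 0.955) / (1 + 0.647·0.955) = 1.6020/1.6178 = 0.9902.
So u = 0.9902 × 3.00 × 10^8 m/s.

2.97 × 10^8 m/s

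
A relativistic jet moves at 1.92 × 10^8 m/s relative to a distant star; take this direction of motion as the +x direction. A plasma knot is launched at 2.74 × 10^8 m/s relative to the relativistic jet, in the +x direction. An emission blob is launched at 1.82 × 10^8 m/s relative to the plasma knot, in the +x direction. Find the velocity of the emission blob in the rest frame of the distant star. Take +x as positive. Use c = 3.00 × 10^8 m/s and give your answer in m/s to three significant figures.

Apply u = (u' + v)/(1 + u'v/c²) successively, working outward toward the distant star.
(Dividing each given speed by c = 3.00 × 10^8 m/s to work in units of c.)
Start: velocity of the relativistic jet relative to the distant star = 0.6400c.
Compose with the plasma knot (u' = 0.913 in the relativistic jet frame): u_1 = (0.913 + 0.640) / (1 + 0.913·0.640) = 1.5533/1.5845 = 0.9803.
Compose with the emission blob (u' = 0.607 in the plasma knot frame): u_2 = (0.607 + 0.980) / (1 + 0.607·0.980) = 1.5870/1.5947 = 0.9951.
So u = 0.9951 × 3.00 × 10^8 m/s.

2.99 × 10^8 m/s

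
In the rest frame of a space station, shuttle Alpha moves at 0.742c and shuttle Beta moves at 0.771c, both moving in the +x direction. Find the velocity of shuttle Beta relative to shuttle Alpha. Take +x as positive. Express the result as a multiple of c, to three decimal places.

+0.068c

β_A = 0.742, β_B = 0.771.
Transform to A's frame with the inverse velocity-addition law: u' = (u − v)/(1 − uv/c²), taking u = β_B and v = β_A.
u' = (0.771 − 0.742) / (1 − (0.742)(0.771)) = 0.0290/0.4279 = 0.0678.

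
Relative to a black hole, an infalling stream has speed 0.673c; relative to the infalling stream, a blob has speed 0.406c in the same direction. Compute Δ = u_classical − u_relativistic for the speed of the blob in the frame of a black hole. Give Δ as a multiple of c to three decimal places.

Δ = 0.232c

Galilean: u_cl = 0.406 + 0.673 = 1.0790.
Relativistic: u_rel = (0.406 + 0.673) / (1 + 0.406·0.673) = 1.0790/1.2732 = 0.8474.
Δ = 1.0790 − 0.8474 = 0.2316.
(The classical prediction exceeds c; the relativistic result does not.)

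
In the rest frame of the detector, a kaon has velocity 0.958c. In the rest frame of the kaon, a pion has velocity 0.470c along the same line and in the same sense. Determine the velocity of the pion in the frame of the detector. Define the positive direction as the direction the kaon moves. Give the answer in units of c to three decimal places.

With v = 0.958 and u' = 0.470 (in units of c),
u = (u' + v)/(1 + u'v/c²):
u = (0.470 + 0.958) / (1 + 0.470·0.958) = 1.4280/1.4503 = 0.9847

0.985c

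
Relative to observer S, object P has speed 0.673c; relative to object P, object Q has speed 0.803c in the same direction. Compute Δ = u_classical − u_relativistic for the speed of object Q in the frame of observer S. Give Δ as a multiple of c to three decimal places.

Galilean: u_cl = 0.803 + 0.673 = 1.4760.
Relativistic: u_rel = (0.803 + 0.673) / (1 + 0.803·0.673) = 1.4760/1.5404 = 0.9582.
Δ = 1.4760 − 0.9582 = 0.5178.
(The classical prediction exceeds c; the relativistic result does not.)

Δ = 0.518c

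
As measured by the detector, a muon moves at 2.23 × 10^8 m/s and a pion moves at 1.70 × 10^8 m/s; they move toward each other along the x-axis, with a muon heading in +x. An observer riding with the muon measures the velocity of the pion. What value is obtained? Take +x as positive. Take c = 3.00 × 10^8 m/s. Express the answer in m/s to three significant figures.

β_A = 0.743, β_B = -0.567 (dividing each by c = 3.00 × 10^8 m/s).
Transform to A's frame with the inverse velocity-addition law: u' = (u − v)/(1 − uv/c²), taking u = β_B and v = β_A.
u' = (-0.567 − 0.743) / (1 − (0.743)(-0.567)) = -1.3100/1.4212 = -0.9217.
u' = -0.9217 × 3.00 × 10^8 m/s.

-2.77 × 10^8 m/s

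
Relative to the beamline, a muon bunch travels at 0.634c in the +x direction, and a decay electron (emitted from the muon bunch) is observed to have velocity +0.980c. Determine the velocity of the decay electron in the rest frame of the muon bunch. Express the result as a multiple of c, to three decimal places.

Invert the composition law: u' = (u − v)/(1 − uv/c²).
u' = (0.980 − 0.634) / (1 − (0.980)(0.634)) = 0.3460/0.3787 = 0.9137.

+0.914c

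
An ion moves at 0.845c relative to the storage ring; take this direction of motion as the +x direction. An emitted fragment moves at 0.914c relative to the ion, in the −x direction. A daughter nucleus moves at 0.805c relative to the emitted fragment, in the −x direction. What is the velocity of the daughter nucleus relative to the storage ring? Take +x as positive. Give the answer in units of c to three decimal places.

Apply u = (u' + v)/(1 + u'v/c²) successively, working outward toward the storage ring.
Start: velocity of the ion relative to the storage ring = 0.8450c.
Compose with the emitted fragment (u' = -0.914 in the ion frame): u_1 = (-0.914 + 0.845) / (1 + (-0.914)·0.845) = -0.0690/0.2277 = -0.3031.
Compose with the daughter nucleus (u' = -0.805 in the emitted fragment frame): u_2 = (-0.805 + (-0.303)) / (1 + (-0.805)·(-0.303)) = -1.1081/1.2440 = -0.8908.

-0.891c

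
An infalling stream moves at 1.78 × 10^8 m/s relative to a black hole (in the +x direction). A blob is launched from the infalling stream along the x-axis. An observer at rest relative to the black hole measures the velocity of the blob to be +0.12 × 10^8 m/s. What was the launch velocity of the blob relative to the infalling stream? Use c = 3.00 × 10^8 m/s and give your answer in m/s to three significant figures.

v = 0.593c, u = 0.040c.
Invert the composition law: u' = (u − v)/(1 − uv/c²).
u' = (0.040 − 0.593) / (1 − (0.040)(0.593)) = -0.5533/0.9763 = -0.5668.
u' = -0.5668 × 3.00 × 10^8 m/s.

-1.70 × 10^8 m/s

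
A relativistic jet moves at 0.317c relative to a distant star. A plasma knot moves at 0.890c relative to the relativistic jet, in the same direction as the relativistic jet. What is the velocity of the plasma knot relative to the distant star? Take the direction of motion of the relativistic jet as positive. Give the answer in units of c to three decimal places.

With v = 0.317 and u' = 0.890 (in units of c),
u = (u' + v)/(1 + u'v/c²):
u = (0.890 + 0.317) / (1 + 0.890·0.317) = 1.2070/1.2821 = 0.9414

0.941c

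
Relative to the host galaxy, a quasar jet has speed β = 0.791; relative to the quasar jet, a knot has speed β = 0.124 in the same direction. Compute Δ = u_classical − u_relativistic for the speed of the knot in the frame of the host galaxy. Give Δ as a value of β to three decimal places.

Δ = 0.082

Galilean: u_cl = 0.124 + 0.791 = 0.9150.
Relativistic: u_rel = (0.124 + 0.791) / (1 + 0.124·0.791) = 0.9150/1.0981 = 0.8333.
Δ = 0.9150 − 0.8333 = 0.0817.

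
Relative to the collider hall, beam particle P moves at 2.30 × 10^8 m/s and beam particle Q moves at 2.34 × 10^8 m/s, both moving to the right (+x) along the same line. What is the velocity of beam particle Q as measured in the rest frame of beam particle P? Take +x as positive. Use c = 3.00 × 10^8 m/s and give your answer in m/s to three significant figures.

+9.95 × 10^6 m/s

β_A = 0.767, β_B = 0.780 (dividing each by c = 3.00 × 10^8 m/s).
Transform to A's frame with the inverse velocity-addition law: u' = (u − v)/(1 − uv/c²), taking u = β_B and v = β_A.
u' = (0.780 − 0.767) / (1 − (0.767)(0.780)) = 0.0133/0.4020 = 0.0332.
u' = 0.0332 × 3.00 × 10^8 m/s.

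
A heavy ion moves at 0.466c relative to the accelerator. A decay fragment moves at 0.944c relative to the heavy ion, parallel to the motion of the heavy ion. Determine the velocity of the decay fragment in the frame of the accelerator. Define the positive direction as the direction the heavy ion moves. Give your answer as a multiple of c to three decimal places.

With v = 0.466 and u' = 0.944 (in units of c),
u = (u' + v)/(1 + u'v/c²):
u = (0.944 + 0.466) / (1 + 0.944·0.466) = 1.4100/1.4399 = 0.9792

0.979c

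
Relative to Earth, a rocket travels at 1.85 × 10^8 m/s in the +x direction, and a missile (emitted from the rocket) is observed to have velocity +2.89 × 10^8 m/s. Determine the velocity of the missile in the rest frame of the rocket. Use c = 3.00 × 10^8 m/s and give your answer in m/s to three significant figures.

v = 0.617c, u = 0.963c.
Invert the composition law: u' = (u − v)/(1 − uv/c²).
u' = (0.963 − 0.617) / (1 − (0.963)(0.617)) = 0.3467/0.4059 = 0.8540.
u' = 0.8540 × 3.00 × 10^8 m/s.

+2.56 × 10^8 m/s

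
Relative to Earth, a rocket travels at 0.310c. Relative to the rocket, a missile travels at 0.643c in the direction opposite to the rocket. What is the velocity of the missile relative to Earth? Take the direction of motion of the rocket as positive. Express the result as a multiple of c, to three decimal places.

With v = 0.310 and u' = -0.643 (in units of c),
u = (u' + v)/(1 + u'v/c²):
u = (-0.643 + 0.310) / (1 + (-0.643)·0.310) = -0.3330/0.8007 = -0.4159

-0.416c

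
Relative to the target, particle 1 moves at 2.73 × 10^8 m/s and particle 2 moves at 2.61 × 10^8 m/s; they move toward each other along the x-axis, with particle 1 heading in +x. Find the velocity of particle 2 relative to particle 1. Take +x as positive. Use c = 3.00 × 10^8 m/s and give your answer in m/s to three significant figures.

β_A = 0.910, β_B = -0.870 (dividing each by c = 3.00 × 10^8 m/s).
Transform to A's frame with the inverse velocity-addition law: u' = (u − v)/(1 − uv/c²), taking u = β_B and v = β_A.
u' = (-0.870 − 0.910) / (1 − (0.910)(-0.870)) = -1.7800/1.7917 = -0.9935.
u' = -0.9935 × 3.00 × 10^8 m/s.

-2.98 × 10^8 m/s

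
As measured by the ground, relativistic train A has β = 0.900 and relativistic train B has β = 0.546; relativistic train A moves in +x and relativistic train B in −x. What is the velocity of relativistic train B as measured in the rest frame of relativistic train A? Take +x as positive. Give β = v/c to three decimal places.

β = -0.970

β_A = 0.900, β_B = -0.546.
Transform to A's frame with the inverse velocity-addition law: u' = (u − v)/(1 − uv/c²), taking u = β_B and v = β_A.
u' = (-0.546 − 0.900) / (1 − (0.900)(-0.546)) = -1.4460/1.4914 = -0.9696.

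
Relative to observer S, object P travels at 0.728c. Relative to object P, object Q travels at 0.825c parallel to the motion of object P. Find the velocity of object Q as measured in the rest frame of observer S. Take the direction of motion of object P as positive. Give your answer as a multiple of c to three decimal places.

With v = 0.728 and u' = 0.825 (in units of c),
u = (u' + v)/(1 + u'v/c²):
u = (0.825 + 0.728) / (1 + 0.825·0.728) = 1.5530/1.6006 = 0.9703

0.970c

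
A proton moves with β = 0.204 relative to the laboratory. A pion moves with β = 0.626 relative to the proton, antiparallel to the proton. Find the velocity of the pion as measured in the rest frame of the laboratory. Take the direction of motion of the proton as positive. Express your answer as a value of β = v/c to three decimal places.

With v = 0.204 and u' = -0.626 (in units of c),
u = (u' + v)/(1 + u'v/c²):
u = (-0.626 + 0.204) / (1 + (-0.626)·0.204) = -0.4220/0.8723 = -0.4838

β = -0.484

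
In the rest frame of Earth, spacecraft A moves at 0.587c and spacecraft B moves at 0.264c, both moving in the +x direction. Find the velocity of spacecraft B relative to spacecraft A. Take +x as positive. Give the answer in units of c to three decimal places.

β_A = 0.587, β_B = 0.264.
Transform to A's frame with the inverse velocity-addition law: u' = (u − v)/(1 − uv/c²), taking u = β_B and v = β_A.
u' = (0.264 − 0.587) / (1 − (0.587)(0.264)) = -0.3230/0.8450 = -0.3822.

-0.382c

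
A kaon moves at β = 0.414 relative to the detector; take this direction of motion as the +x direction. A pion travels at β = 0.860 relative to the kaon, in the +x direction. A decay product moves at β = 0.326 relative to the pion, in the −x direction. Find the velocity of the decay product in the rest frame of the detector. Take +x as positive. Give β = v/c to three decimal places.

β = +0.884

Apply u = (u' + v)/(1 + u'v/c²) successively, working outward toward the detector.
Start: velocity of the kaon relative to the detector = 0.4140c.
Compose with the pion (u' = 0.860 in the kaon frame): u_1 = (0.860 + 0.414) / (1 + 0.860·0.414) = 1.2740/1.3560 = 0.9395.
Compose with the decay product (u' = -0.326 in the pion frame): u_2 = (-0.326 + 0.940) / (1 + (-0.326)·0.940) = 0.6135/0.6937 = 0.8844.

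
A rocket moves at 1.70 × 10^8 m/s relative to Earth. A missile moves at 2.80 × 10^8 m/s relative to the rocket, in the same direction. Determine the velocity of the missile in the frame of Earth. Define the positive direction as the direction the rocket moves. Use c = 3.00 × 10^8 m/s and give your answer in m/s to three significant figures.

2.94 × 10^8 m/s

In units of c (dividing by 3.00 × 10^8 m/s): v = 0.567, u' = 0.933.
u = (u' + v)/(1 + u'v/c²):
u = (0.933 + 0.567) / (1 + 0.933·0.567) = 1.5000/1.5289 = 0.9811
Converting back: u = 0.9811 × 3.00 × 10^8 m/s.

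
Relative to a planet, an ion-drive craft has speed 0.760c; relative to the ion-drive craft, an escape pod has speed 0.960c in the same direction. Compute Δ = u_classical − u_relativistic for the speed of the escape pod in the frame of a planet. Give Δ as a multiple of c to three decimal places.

Δ = 0.726c

Galilean: u_cl = 0.960 + 0.760 = 1.7200.
Relativistic: u_rel = (0.960 + 0.760) / (1 + 0.960·0.760) = 1.7200/1.7296 = 0.9944.
Δ = 1.7200 − 0.9944 = 0.7256.
(The classical prediction exceeds c; the relativistic result does not.)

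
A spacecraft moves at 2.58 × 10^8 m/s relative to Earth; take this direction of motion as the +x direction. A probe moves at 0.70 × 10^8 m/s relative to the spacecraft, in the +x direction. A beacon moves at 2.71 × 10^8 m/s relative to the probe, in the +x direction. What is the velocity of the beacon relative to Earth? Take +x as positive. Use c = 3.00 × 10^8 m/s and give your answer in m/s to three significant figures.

2.99 × 10^8 m/s

Apply u = (u' + v)/(1 + u'v/c²) successively, working outward toward Earth.
(Dividing each given speed by c = 3.00 × 10^8 m/s to work in units of c.)
Start: velocity of the spacecraft relative to Earth = 0.8600c.
Compose with the probe (u' = 0.233 in the spacecraft frame): u_1 = (0.233 + 0.860) / (1 + 0.233·0.860) = 1.0933/1.2007 = 0.9106.
Compose with the beacon (u' = 0.903 in the probe frame): u_2 = (0.903 + 0.911) / (1 + 0.903·0.911) = 1.8139/1.8226 = 0.9953.
So u = 0.9953 × 3.00 × 10^8 m/s.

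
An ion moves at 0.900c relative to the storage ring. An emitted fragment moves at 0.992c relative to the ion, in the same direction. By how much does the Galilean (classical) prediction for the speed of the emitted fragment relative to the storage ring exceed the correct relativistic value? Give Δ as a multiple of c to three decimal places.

Δ = 0.892c

Galilean: u_cl = 0.992 + 0.900 = 1.8920.
Relativistic: u_rel = (0.992 + 0.900) / (1 + 0.992·0.900) = 1.8920/1.8928 = 0.9996.
Δ = 1.8920 − 0.9996 = 0.8924.
(The classical prediction exceeds c; the relativistic result does not.)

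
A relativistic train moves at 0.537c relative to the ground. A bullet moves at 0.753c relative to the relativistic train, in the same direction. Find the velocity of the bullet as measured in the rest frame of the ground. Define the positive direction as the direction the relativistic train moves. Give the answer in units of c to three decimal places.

0.919c

With v = 0.537 and u' = 0.753 (in units of c),
u = (u' + v)/(1 + u'v/c²):
u = (0.753 + 0.537) / (1 + 0.753·0.537) = 1.2900/1.4044 = 0.9186
(Galilean addition would give +1.290c, exceeding c.)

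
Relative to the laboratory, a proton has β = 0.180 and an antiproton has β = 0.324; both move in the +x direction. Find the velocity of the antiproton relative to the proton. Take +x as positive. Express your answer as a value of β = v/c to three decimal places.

β = +0.153

β_A = 0.180, β_B = 0.324.
Transform to A's frame with the inverse velocity-addition law: u' = (u − v)/(1 − uv/c²), taking u = β_B and v = β_A.
u' = (0.324 − 0.180) / (1 − (0.180)(0.324)) = 0.1440/0.9417 = 0.1529.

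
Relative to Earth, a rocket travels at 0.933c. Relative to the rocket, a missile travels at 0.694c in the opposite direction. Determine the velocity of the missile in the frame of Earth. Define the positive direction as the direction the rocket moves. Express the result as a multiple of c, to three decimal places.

+0.678c

With v = 0.933 and u' = -0.694 (in units of c),
u = (u' + v)/(1 + u'v/c²):
u = (-0.694 + 0.933) / (1 + (-0.694)·0.933) = 0.2390/0.3525 = 0.6780
(Galilean addition would give +0.239c.)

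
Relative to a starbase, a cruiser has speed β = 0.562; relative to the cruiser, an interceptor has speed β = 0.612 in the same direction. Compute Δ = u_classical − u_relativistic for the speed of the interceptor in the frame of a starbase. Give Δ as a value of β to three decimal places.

Galilean: u_cl = 0.612 + 0.562 = 1.1740.
Relativistic: u_rel = (0.612 + 0.562) / (1 + 0.612·0.562) = 1.1740/1.3439 = 0.8735.
Δ = 1.1740 − 0.8735 = 0.3005.
(The classical prediction exceeds c; the relativistic result does not.)

Δ = 0.300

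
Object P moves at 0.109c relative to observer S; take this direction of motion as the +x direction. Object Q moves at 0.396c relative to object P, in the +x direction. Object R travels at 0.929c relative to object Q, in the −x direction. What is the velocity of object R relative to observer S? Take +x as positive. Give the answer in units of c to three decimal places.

Apply u = (u' + v)/(1 + u'v/c²) successively, working outward toward observer S.
Start: velocity of object P relative to observer S = 0.1090c.
Compose with object Q (u' = 0.396 in object P frame): u_1 = (0.396 + 0.109) / (1 + 0.396·0.109) = 0.5050/1.0432 = 0.4841.
Compose with object R (u' = -0.929 in object Q frame): u_2 = (-0.929 + 0.484) / (1 + (-0.929)·0.484) = -0.4449/0.5503 = -0.8085.

-0.809c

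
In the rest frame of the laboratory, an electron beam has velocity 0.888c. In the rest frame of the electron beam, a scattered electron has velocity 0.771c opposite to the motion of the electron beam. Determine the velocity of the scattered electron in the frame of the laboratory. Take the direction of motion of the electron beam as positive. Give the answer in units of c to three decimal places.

+0.371c

With v = 0.888 and u' = -0.771 (in units of c),
u = (u' + v)/(1 + u'v/c²):
u = (-0.771 + 0.888) / (1 + (-0.771)·0.888) = 0.1170/0.3154 = 0.3710
(Galilean addition would give +0.117c.)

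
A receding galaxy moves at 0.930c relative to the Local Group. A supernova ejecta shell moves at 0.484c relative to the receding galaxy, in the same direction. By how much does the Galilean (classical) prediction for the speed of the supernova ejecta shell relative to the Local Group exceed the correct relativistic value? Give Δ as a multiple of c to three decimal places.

Δ = 0.439c

Galilean: u_cl = 0.484 + 0.930 = 1.4140.
Relativistic: u_rel = (0.484 + 0.930) / (1 + 0.484·0.930) = 1.4140/1.4501 = 0.9751.
Δ = 1.4140 − 0.9751 = 0.4389.
(The classical prediction exceeds c; the relativistic result does not.)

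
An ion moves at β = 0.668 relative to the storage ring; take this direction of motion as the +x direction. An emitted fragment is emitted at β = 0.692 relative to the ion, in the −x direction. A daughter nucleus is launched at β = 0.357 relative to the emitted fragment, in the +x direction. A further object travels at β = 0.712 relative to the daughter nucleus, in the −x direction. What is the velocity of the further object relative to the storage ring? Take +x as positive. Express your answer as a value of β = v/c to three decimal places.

Apply u = (u' + v)/(1 + u'v/c²) successively, working outward toward the storage ring.
Start: velocity of the ion relative to the storage ring = 0.6680c.
Compose with the emitted fragment (u' = -0.692 in the ion frame): u_1 = (-0.692 + 0.668) / (1 + (-0.692)·0.668) = -0.0240/0.5377 = -0.0446.
Compose with the daughter nucleus (u' = 0.357 in the emitted fragment frame): u_2 = (0.357 + (-0.045)) / (1 + 0.357·(-0.045)) = 0.3124/0.9841 = 0.3174.
Compose with the further object (u' = -0.712 in the daughter nucleus frame): u_3 = (-0.712 + 0.317) / (1 + (-0.712)·0.317) = -0.3946/0.7740 = -0.5098.

β = -0.510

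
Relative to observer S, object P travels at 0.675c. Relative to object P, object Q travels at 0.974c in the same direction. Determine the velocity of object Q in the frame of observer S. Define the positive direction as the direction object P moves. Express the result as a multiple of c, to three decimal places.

With v = 0.675 and u' = 0.974 (in units of c),
u = (u' + v)/(1 + u'v/c²):
u = (0.974 + 0.675) / (1 + 0.974·0.675) = 1.6490/1.6575 = 0.9949
(Galilean addition would give +1.649c, exceeding c.)

0.995c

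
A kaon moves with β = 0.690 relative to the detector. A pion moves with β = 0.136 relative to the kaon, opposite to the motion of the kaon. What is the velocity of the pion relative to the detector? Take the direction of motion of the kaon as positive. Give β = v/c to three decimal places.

β = +0.611

With v = 0.690 and u' = -0.136 (in units of c),
u = (u' + v)/(1 + u'v/c²):
u = (-0.136 + 0.690) / (1 + (-0.136)·0.690) = 0.5540/0.9062 = 0.6114
(Galilean addition would give +0.554c.)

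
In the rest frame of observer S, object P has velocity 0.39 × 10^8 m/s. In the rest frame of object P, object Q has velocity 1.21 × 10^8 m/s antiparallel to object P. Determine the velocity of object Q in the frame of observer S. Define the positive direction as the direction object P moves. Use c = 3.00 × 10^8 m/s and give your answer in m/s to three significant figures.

In units of c (dividing by 3.00 × 10^8 m/s): v = 0.130, u' = -0.403.
u = (u' + v)/(1 + u'v/c²):
u = (-0.403 + 0.130) / (1 + (-0.403)·0.130) = -0.2733/0.9476 = -0.2885
Converting back: u = -0.2885 × 3.00 × 10^8 m/s.

-8.65 × 10^7 m/s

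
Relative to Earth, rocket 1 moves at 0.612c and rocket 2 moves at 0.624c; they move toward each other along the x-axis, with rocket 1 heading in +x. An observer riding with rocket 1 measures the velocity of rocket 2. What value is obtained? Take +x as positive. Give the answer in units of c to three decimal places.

-0.894c

β_A = 0.612, β_B = -0.624.
Transform to A's frame with the inverse velocity-addition law: u' = (u − v)/(1 − uv/c²), taking u = β_B and v = β_A.
u' = (-0.624 − 0.612) / (1 − (0.612)(-0.624)) = -1.2360/1.3819 = -0.8944.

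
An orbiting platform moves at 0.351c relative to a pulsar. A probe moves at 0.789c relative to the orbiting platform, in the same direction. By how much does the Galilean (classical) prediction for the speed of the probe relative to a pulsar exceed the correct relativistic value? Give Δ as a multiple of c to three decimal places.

Δ = 0.247c

Galilean: u_cl = 0.789 + 0.351 = 1.1400.
Relativistic: u_rel = (0.789 + 0.351) / (1 + 0.789·0.351) = 1.1400/1.2769 = 0.8928.
Δ = 1.1400 − 0.8928 = 0.2472.
(The classical prediction exceeds c; the relativistic result does not.)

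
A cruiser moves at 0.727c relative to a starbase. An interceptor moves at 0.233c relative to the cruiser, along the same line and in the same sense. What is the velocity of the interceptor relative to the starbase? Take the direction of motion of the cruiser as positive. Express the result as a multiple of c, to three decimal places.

With v = 0.727 and u' = 0.233 (in units of c),
u = (u' + v)/(1 + u'v/c²):
u = (0.233 + 0.727) / (1 + 0.233·0.727) = 0.9600/1.1694 = 0.8209

0.821c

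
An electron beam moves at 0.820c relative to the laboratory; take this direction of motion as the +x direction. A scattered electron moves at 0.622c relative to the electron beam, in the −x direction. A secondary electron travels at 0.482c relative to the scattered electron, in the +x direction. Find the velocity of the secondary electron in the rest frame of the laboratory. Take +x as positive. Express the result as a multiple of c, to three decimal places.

+0.742c

Apply u = (u' + v)/(1 + u'v/c²) successively, working outward toward the laboratory.
Start: velocity of the electron beam relative to the laboratory = 0.8200c.
Compose with the scattered electron (u' = -0.622 in the electron beam frame): u_1 = (-0.622 + 0.820) / (1 + (-0.622)·0.820) = 0.1980/0.4900 = 0.4041.
Compose with the secondary electron (u' = 0.482 in the scattered electron frame): u_2 = (0.482 + 0.404) / (1 + 0.482·0.404) = 0.8861/1.1948 = 0.7417.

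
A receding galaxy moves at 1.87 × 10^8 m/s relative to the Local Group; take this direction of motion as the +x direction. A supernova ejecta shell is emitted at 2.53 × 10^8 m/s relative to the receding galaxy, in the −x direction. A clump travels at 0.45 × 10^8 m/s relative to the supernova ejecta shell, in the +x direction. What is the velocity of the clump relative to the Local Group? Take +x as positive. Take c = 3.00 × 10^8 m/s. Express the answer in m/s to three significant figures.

Apply u = (u' + v)/(1 + u'v/c²) successively, working outward toward the Local Group.
(Dividing each given speed by c = 3.00 × 10^8 m/s to work in units of c.)
Start: velocity of the receding galaxy relative to the Local Group = 0.6233c.
Compose with the supernova ejecta shell (u' = -0.843 in the receding galaxy frame): u_1 = (-0.843 + 0.623) / (1 + (-0.843)·0.623) = -0.2200/0.4743 = -0.4638.
Compose with the clump (u' = 0.150 in the supernova ejecta shell frame): u_2 = (0.150 + (-0.464)) / (1 + 0.150·(-0.464)) = -0.3138/0.9304 = -0.3373.
So u = -0.3373 × 3.00 × 10^8 m/s.

-1.01 × 10^8 m/s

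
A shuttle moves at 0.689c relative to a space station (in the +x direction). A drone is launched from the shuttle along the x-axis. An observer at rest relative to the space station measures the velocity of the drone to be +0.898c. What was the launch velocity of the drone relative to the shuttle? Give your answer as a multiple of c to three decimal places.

Invert the composition law: u' = (u − v)/(1 − uv/c²).
u' = (0.898 − 0.689) / (1 − (0.898)(0.689)) = 0.2090/0.3813 = 0.5482.

+0.548c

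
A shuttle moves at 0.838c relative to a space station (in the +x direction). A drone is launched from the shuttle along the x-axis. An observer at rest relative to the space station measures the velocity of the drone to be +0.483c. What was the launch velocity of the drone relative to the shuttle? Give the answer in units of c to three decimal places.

Invert the composition law: u' = (u − v)/(1 − uv/c²).
u' = (0.483 − 0.838) / (1 − (0.483)(0.838)) = -0.3550/0.5952 = -0.5964.

-0.596c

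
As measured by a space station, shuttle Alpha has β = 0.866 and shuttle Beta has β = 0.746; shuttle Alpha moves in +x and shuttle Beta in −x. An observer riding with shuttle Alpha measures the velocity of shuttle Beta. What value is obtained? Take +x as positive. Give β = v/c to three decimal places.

β = -0.979

β_A = 0.866, β_B = -0.746.
Transform to A's frame with the inverse velocity-addition law: u' = (u − v)/(1 − uv/c²), taking u = β_B and v = β_A.
u' = (-0.746 − 0.866) / (1 − (0.866)(-0.746)) = -1.6120/1.6460 = -0.9793.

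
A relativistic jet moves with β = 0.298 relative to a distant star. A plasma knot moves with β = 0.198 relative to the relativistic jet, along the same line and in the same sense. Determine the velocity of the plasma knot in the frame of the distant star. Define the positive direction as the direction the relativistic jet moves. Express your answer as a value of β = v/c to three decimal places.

β = 0.468

With v = 0.298 and u' = 0.198 (in units of c),
u = (u' + v)/(1 + u'v/c²):
u = (0.198 + 0.298) / (1 + 0.198·0.298) = 0.4960/1.0590 = 0.4684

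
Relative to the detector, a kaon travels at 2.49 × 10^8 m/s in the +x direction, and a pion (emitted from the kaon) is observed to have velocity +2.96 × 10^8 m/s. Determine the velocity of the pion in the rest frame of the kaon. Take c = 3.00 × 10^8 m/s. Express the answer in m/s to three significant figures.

v = 0.830c, u = 0.987c.
Invert the composition law: u' = (u − v)/(1 − uv/c²).
u' = (0.987 − 0.830) / (1 − (0.987)(0.830)) = 0.1567/0.1811 = 0.8652.
u' = 0.8652 × 3.00 × 10^8 m/s.

+2.60 × 10^8 m/s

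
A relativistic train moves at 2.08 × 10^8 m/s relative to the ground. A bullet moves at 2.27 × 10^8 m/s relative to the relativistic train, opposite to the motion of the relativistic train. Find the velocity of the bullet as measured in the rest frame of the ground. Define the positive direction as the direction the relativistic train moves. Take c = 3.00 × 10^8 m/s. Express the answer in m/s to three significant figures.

In units of c (dividing by 3.00 × 10^8 m/s): v = 0.693, u' = -0.757.
u = (u' + v)/(1 + u'v/c²):
u = (-0.757 + 0.693) / (1 + (-0.757)·0.693) = -0.0633/0.4754 = -0.1332
Converting back: u = -0.1332 × 3.00 × 10^8 m/s.

-4.00 × 10^7 m/s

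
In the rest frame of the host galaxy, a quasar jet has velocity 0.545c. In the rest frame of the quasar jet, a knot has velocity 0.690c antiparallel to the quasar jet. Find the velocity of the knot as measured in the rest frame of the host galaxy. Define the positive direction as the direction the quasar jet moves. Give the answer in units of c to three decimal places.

-0.232c

With v = 0.545 and u' = -0.690 (in units of c),
u = (u' + v)/(1 + u'v/c²):
u = (-0.690 + 0.545) / (1 + (-0.690)·0.545) = -0.1450/0.6240 = -0.2324
(Galilean addition would give -0.145c.)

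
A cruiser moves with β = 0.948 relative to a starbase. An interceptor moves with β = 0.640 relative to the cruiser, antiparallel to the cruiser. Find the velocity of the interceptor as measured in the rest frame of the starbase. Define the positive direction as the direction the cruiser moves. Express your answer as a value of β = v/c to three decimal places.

With v = 0.948 and u' = -0.640 (in units of c),
u = (u' + v)/(1 + u'v/c²):
u = (-0.640 + 0.948) / (1 + (-0.640)·0.948) = 0.3080/0.3933 = 0.7832

β = +0.783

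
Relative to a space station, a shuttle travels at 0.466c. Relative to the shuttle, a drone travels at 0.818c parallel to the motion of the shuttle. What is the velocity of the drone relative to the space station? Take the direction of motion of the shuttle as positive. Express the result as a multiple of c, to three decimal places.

0.930c

With v = 0.466 and u' = 0.818 (in units of c),
u = (u' + v)/(1 + u'v/c²):
u = (0.818 + 0.466) / (1 + 0.818·0.466) = 1.2840/1.3812 = 0.9296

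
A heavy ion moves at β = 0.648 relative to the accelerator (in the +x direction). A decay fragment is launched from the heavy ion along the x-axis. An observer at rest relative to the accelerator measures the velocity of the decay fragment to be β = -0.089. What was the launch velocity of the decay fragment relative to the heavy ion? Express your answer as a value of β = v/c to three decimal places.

β = -0.697

Invert the composition law: u' = (u − v)/(1 − uv/c²).
u' = (-0.089 − 0.648) / (1 − (-0.089)(0.648)) = -0.7370/1.0577 = -0.6968.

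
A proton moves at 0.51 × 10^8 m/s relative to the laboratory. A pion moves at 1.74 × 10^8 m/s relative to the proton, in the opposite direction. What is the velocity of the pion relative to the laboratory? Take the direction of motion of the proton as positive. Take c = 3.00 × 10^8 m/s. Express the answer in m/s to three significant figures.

In units of c (dividing by 3.00 × 10^8 m/s): v = 0.170, u' = -0.580.
u = (u' + v)/(1 + u'v/c²):
u = (-0.580 + 0.170) / (1 + (-0.580)·0.170) = -0.4100/0.9014 = -0.4548
Converting back: u = -0.4548 × 3.00 × 10^8 m/s.

-1.36 × 10^8 m/s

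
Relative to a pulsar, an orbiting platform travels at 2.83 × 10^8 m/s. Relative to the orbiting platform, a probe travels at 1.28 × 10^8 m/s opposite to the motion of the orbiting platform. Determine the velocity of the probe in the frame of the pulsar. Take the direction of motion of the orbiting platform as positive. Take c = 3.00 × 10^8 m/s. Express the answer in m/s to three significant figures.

+2.59 × 10^8 m/s

In units of c (dividing by 3.00 × 10^8 m/s): v = 0.943, u' = -0.427.
u = (u' + v)/(1 + u'v/c²):
u = (-0.427 + 0.943) / (1 + (-0.427)·0.943) = 0.5167/0.5975 = 0.8647
(Galilean addition would give +0.517c.)
Converting back: u = 0.8647 × 3.00 × 10^8 m/s.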